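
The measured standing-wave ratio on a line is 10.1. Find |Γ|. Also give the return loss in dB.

|Γ| = (S − 1)/(S + 1) = (10.1 − 1)/(10.1 + 1) = 9.1/11.1
RL = −20·log₁₀|Γ| = −20·log₁₀(0.82)

|Γ| ≈ 0.82; return loss ≈ 1.73 dB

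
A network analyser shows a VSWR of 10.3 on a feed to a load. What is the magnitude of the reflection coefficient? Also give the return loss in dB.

|Γ| ≈ 0.823; return loss ≈ 1.69 dB

|Γ| = (S − 1)/(S + 1) = (10.3 − 1)/(10.3 + 1) = 9.3/11.3
RL = −20·log₁₀|Γ| = −20·log₁₀(0.823)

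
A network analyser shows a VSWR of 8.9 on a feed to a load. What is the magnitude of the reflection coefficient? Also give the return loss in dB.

|Γ| ≈ 0.798; return loss ≈ 1.96 dB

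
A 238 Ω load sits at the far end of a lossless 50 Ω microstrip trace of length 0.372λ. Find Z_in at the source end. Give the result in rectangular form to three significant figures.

Z_in ≈ 19.4 + j44.2 Ω

βl = 2π × 0.372 = 134°
tan(βl) = tan(134°) = -1.04
Z_in = Z_0·(Z_L + jZ_0·tanβl)/(Z_0 + jZ_L·tanβl)
     = 50·(238 − j51.9)/(50 − j247)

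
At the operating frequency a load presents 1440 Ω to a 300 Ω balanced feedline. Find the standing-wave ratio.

VSWR ≈ 4.8

Γ = (1440 − 300)/(1440 + 300) = 0.655
VSWR = (1 + 0.655)/(1 − 0.655)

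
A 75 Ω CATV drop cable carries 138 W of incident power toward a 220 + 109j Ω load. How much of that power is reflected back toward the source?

P_reflected ≈ 45.9 W

|Γ| = |(145 + j109)/(295 + j109)| = 0.577
|Γ|² = 0.333
P_refl = |Γ|²·P_inc = 45.9 W, P_del = (1 − |Γ|²)·P_inc = 92.1 W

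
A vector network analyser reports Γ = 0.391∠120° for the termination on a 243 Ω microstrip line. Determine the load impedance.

Z_L = Z_0·(1 + Γ)/(1 − Γ) = 243·(0.805 + j0.339)/(1.2 − j0.339)

Z_L ≈ 133 + j107 Ω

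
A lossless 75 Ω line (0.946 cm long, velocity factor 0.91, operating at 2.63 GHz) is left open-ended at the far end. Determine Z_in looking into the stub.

λ = v/f = 0.91·c / 2.63 GHz = 0.104 m
βl = 2π·l/λ = 2π × 0.0911 = 32.8°
tan(βl) = 0.645
For an open-ended stub, Z_in = −jZ_0·cot(βl) = −jZ_0/tan(βl)

Z_in ≈ −j116 Ω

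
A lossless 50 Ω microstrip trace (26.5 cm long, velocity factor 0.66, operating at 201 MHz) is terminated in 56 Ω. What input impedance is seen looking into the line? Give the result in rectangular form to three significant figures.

Z_in ≈ 44.8 + j1.2 Ω

λ = v/f = 0.66·c / 201 MHz = 0.985 m
βl = 2π·l/λ = 2π × 0.269 = 96.8°
tan(βl) = tan(96.8°) = -8.33
Z_in = Z_0·(Z_L + jZ_0·tanβl)/(Z_0 + jZ_L·tanβl)
     = 50·(56 − j417)/(50 − j466)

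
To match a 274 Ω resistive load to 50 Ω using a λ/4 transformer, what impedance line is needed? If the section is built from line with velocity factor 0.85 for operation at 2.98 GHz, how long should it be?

Z_qwt ≈ 117 Ω; length ≈ 2.14 cm

Z_qwt = √(Z_0·R_L) = √(50 × 274) = √13700
λ = 0.85·c/f = 0.0856 m, so l = λ/4 = 0.0214 m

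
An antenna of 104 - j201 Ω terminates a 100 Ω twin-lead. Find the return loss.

Γ = (4 − j201)/(204 − j201), |Γ| = 0.702
RL = −20·log₁₀|Γ| = −20·log₁₀(0.702)

RL ≈ 3.07 dB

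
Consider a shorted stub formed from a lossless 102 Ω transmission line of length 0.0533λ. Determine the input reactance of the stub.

βl = 2π × 0.0533 = 19.2°
tan(βl) = 0.348
For a shorted stub, Z_in = jZ_0·tan(βl)

X_in ≈ 35.5 Ω (inductive)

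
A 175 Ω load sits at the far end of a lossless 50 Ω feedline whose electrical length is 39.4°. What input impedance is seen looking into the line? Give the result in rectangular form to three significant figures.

tan(βl) = tan(39.4°) = 0.821
Z_in = Z_0·(Z_L + jZ_0·tanβl)/(Z_0 + jZ_L·tanβl)
     = 50·(175 + j41.1)/(50 + j144)

Z_in ≈ 31.6 − j49.9 Ω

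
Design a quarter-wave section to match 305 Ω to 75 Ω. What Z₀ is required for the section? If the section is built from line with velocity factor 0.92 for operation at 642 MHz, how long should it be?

Z_qwt ≈ 151 Ω; length ≈ 10.7 cm

Z_qwt = √(Z_0·R_L) = √(75 × 305) = √22880
λ = 0.92·c/f = 0.43 m, so l = λ/4 = 0.107 m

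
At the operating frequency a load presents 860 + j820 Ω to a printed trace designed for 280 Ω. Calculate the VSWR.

VSWR ≈ 6.02

Γ = (Z_L − Z_0)/(Z_L + Z_0) = (580 + j820)/(1140 + j820)
|Γ| = 1000/1400 = 0.715
VSWR = (1 + |Γ|)/(1 − |Γ|) = 1.72/0.285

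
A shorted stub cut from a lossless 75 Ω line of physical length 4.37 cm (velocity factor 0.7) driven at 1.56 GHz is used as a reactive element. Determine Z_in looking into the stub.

λ = v/f = 0.7·c / 1.56 GHz = 0.135 m
βl = 2π·l/λ = 2π × 0.325 = 117°
tan(βl) = -1.97
For a shorted stub, Z_in = jZ_0·tan(βl)

Z_in ≈ −j148 Ω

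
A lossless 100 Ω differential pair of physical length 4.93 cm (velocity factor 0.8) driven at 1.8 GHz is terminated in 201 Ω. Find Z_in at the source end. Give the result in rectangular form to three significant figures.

Z_in ≈ 76.7 + j57.9 Ω

λ = v/f = 0.8·c / 1.8 GHz = 0.133 m
βl = 2π·l/λ = 2π × 0.37 = 133°
tan(βl) = tan(133°) = -1.07
Z_in = Z_0·(Z_L + jZ_0·tanβl)/(Z_0 + jZ_L·tanβl)
     = 100·(201 − j107)/(100 − j215)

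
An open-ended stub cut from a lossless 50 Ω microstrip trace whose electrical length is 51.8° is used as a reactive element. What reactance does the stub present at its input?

tan(βl) = 1.27
For an open-ended stub, Z_in = −jZ_0·cot(βl) = −jZ_0/tan(βl)

X_in ≈ -39.3 Ω (capacitive)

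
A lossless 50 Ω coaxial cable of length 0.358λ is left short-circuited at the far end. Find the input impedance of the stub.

βl = 2π × 0.358 = 129°
tan(βl) = -1.24
For a short-circuited stub, Z_in = jZ_0·tan(βl)

Z_in ≈ −j62 Ω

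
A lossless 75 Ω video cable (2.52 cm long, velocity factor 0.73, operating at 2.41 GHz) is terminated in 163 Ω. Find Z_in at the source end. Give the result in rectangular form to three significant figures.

λ = v/f = 0.73·c / 2.41 GHz = 0.0909 m
βl = 2π·l/λ = 2π × 0.277 = 99.8°
tan(βl) = tan(99.8°) = -5.77
Z_in = Z_0·(Z_L + jZ_0·tanβl)/(Z_0 + jZ_L·tanβl)
     = 75·(163 − j433)/(75 − j940)

Z_in ≈ 35.3 + j10.2 Ω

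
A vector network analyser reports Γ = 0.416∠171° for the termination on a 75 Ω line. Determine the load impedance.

Z_L = Z_0·(1 + Γ)/(1 − Γ) = 75·(0.589 + j0.0651)/(1.41 − j0.0651)

Z_L ≈ 31.1 + j4.89 Ω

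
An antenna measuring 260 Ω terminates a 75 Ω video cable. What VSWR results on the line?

VSWR ≈ 3.47

For a purely resistive load, VSWR = R_L/Z_0 or Z_0/R_L (whichever > 1) = 260/75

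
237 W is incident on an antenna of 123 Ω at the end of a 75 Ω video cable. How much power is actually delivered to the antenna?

P_delivered ≈ 223 W

Γ = (123 − 75)/(123 + 75) = 0.242
|Γ|² = 0.0588
P_refl = |Γ|²·P_inc = 13.9 W, P_del = (1 − |Γ|²)·P_inc = 223 W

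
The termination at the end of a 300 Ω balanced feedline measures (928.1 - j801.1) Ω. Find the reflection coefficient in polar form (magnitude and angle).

Γ = (Z_L − Z_0)/(Z_L + Z_0) = (628.1 − j801.1)/(1228 − j801.1)
|Γ| = 1020/1470 = 0.694

Γ ≈ 0.694 ∠ -18.8°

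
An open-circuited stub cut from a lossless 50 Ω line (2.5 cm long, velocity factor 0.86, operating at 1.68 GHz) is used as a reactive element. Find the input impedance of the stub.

λ = v/f = 0.86·c / 1.68 GHz = 0.154 m
βl = 2π·l/λ = 2π × 0.163 = 58.6°
tan(βl) = 1.64
For an open-circuited stub, Z_in = −jZ_0·cot(βl) = −jZ_0/tan(βl)

Z_in ≈ −j30.5 Ω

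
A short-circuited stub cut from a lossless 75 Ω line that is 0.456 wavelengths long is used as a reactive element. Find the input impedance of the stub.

Z_in ≈ −j21.3 Ω

βl = 2π × 0.456 = 164°
tan(βl) = -0.284
For a short-circuited stub, Z_in = jZ_0·tan(βl)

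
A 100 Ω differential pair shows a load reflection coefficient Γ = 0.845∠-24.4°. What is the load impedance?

Z_L = Z_0·(1 + Γ)/(1 − Γ) = 100·(1.77 − j0.349)/(0.23 + j0.349)

Z_L ≈ 163 − j399 Ω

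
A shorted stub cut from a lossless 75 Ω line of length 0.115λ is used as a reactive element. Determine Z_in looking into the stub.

Z_in ≈ +j66.1 Ω

βl = 2π × 0.115 = 41.4°
tan(βl) = 0.882
For a shorted stub, Z_in = jZ_0·tan(βl)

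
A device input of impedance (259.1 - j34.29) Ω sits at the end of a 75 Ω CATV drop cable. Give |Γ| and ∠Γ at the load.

Γ ≈ 0.558 ∠ -4.69°

Γ = (Z_L − Z_0)/(Z_L + Z_0) = (184.1 − j34.29)/(334.1 − j34.29)
|Γ| = 187/336 = 0.558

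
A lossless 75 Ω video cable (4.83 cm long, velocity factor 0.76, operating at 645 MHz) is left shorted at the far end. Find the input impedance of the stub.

Z_in ≈ +j86.9 Ω

λ = v/f = 0.76·c / 645 MHz = 0.353 m
βl = 2π·l/λ = 2π × 0.137 = 49.2°
tan(βl) = 1.16
For a shorted stub, Z_in = jZ_0·tan(βl)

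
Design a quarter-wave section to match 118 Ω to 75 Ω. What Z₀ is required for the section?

Z_qwt ≈ 94.1 Ω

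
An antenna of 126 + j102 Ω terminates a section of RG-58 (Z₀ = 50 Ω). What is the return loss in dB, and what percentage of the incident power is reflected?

RL ≈ 4.08 dB; 39.1% of incident power reflected

Γ = (76 + j102)/(176 + j102), |Γ| = 0.625
RL = −20·log₁₀(0.625) = 4.08 dB
P_refl/P_inc = |Γ|² = 0.391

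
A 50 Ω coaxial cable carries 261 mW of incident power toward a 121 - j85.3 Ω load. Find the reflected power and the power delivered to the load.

P_reflected ≈ 88 mW; P_delivered ≈ 173 mW

|Γ| = |(71 − j85.3)/(171 − j85.3)| = 0.581
|Γ|² = 0.337
P_refl = |Γ|²·P_inc = 88 mW, P_del = (1 − |Γ|²)·P_inc = 173 mW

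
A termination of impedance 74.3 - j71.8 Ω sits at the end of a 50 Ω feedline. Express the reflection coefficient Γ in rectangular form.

Γ = (Z_L − Z_0)/(Z_L + Z_0) = (24.3 − j71.8)/(124.3 − j71.8)

Γ ≈ 0.397 − j0.348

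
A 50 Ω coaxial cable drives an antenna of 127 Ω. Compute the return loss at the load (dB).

RL ≈ 7.23 dB

Γ = (127 − 50)/(127 + 50) = 0.435
RL = −20·log₁₀|Γ| = −20·log₁₀(0.435)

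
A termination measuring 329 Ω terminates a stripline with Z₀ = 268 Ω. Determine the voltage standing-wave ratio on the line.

VSWR ≈ 1.23

Γ = (329 − 268)/(329 + 268) = 0.102
VSWR = (1 + 0.102)/(1 − 0.102)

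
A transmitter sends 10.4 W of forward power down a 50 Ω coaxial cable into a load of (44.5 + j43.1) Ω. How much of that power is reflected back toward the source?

P_reflected ≈ 1.82 W

|Γ| = |(-5.5 + j43.1)/(94.5 + j43.1)| = 0.418
|Γ|² = 0.175
P_refl = |Γ|²·P_inc = 1.82 W, P_del = (1 − |Γ|²)·P_inc = 8.58 W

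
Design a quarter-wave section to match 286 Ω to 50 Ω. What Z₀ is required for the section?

Z_qwt = √(Z_0·R_L) = √(50 × 286) = √14300

Z_qwt ≈ 120 Ω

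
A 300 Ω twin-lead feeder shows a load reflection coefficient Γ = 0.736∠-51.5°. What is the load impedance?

Z_L ≈ 220 − j553 Ω

Z_L = Z_0·(1 + Γ)/(1 − Γ) = 300·(1.46 − j0.576)/(0.542 + j0.576)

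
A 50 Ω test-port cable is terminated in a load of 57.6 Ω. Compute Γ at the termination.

Γ = (Z_L − Z_0)/(Z_L + Z_0) = (57.6 − 50)/(57.6 + 50) = 7.6/107.6

Γ = 0.0706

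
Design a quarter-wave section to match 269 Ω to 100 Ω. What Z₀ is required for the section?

Z_qwt ≈ 164 Ω

Z_qwt = √(Z_0·R_L) = √(100 × 269) = √26900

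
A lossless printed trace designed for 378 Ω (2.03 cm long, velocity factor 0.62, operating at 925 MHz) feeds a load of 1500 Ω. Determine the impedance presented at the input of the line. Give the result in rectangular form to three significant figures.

λ = v/f = 0.62·c / 925 MHz = 0.201 m
βl = 2π·l/λ = 2π × 0.101 = 36.3°
tan(βl) = tan(36.3°) = 0.736
Z_in = Z_0·(Z_L + jZ_0·tanβl)/(Z_0 + jZ_L·tanβl)
     = 378·(1500 + j278)/(378 + j1100)

Z_in ≈ 243 − j431 Ω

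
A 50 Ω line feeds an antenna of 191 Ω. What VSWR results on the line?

Γ = (191 − 50)/(191 + 50) = 0.585
VSWR = (1 + 0.585)/(1 − 0.585)

VSWR ≈ 3.82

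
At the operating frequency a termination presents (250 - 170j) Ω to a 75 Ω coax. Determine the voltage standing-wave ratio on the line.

VSWR ≈ 4.97

Γ = (Z_L − Z_0)/(Z_L + Z_0) = (175 − j170)/(325 − j170)
|Γ| = 244/367 = 0.665
VSWR = (1 + |Γ|)/(1 − |Γ|) = 1.67/0.335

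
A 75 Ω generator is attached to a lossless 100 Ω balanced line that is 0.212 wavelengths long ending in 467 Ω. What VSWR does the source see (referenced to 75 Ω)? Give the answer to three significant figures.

VSWR ≈ 3.66

βl = 2π × 0.212 = 76.3°
tan(βl) = 4.11
Z_in = Z_0·(Z_L + jZ_0·tanβl)/(Z_0 + jZ_L·tanβl) = 22.6 − j23.2 Ω
Γ_s = (Z_in − Z_s)/(Z_in + Z_s) = (-52.4 − j23.2)/(97.6 − j23.2), |Γ_s| = 0.571
VSWR = (1 + |Γ_s|)/(1 − |Γ_s|)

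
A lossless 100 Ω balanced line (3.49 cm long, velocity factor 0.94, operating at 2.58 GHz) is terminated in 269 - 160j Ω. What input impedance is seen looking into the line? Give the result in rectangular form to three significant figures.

λ = v/f = 0.94·c / 2.58 GHz = 0.109 m
βl = 2π·l/λ = 2π × 0.319 = 115°
tan(βl) = tan(115°) = -2.15
Z_in = Z_0·(Z_L + jZ_0·tanβl)/(Z_0 + jZ_L·tanβl)
     = 100·(269 − j375)/(-244 − j578)

Z_in ≈ 38.4 + j62.7 Ω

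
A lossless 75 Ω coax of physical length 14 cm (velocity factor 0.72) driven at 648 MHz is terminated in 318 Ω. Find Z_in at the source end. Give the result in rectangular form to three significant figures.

λ = v/f = 0.72·c / 648 MHz = 0.333 m
βl = 2π·l/λ = 2π × 0.42 = 151°
tan(βl) = tan(151°) = -0.55
Z_in = Z_0·(Z_L + jZ_0·tanβl)/(Z_0 + jZ_L·tanβl)
     = 75·(318 − j41.2)/(75 − j175)

Z_in ≈ 64.4 + j109 Ω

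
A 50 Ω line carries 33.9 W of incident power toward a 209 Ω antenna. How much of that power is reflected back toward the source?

P_reflected ≈ 12.8 W

Γ = (209 − 50)/(209 + 50) = 0.614
|Γ|² = 0.377
P_refl = |Γ|²·P_inc = 12.8 W, P_del = (1 − |Γ|²)·P_inc = 21.1 W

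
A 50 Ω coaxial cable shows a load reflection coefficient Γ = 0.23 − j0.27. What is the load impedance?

Z_L ≈ 65.7 − j40.6 Ω

Z_L = Z_0·(1 + Γ)/(1 − Γ) = 50·(1.23 − j0.27)/(0.77 + j0.27)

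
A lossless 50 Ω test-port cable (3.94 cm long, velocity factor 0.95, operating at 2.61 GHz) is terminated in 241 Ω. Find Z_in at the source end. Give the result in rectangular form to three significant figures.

λ = v/f = 0.95·c / 2.61 GHz = 0.109 m
βl = 2π·l/λ = 2π × 0.361 = 130°
tan(βl) = tan(130°) = -1.2
Z_in = Z_0·(Z_L + jZ_0·tanβl)/(Z_0 + jZ_L·tanβl)
     = 50·(241 − j59.8)/(50 − j288)

Z_in ≈ 17.1 + j38.8 Ω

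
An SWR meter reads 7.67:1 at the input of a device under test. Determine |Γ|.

|Γ| ≈ 0.769

|Γ| = (S − 1)/(S + 1) = (7.67 − 1)/(7.67 + 1) = 6.67/8.67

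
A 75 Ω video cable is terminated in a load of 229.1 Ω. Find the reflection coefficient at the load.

Γ = 0.507

Γ = (Z_L − Z_0)/(Z_L + Z_0) = (229.1 − 75)/(229.1 + 75) = 154.1/304.1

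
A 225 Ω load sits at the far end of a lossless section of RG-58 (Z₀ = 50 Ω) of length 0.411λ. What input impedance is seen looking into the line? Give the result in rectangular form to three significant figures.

βl = 2π × 0.411 = 148°
tan(βl) = tan(148°) = -0.626
Z_in = Z_0·(Z_L + jZ_0·tanβl)/(Z_0 + jZ_L·tanβl)
     = 50·(225 − j31.3)/(50 − j141)

Z_in ≈ 35.1 + j67.4 Ω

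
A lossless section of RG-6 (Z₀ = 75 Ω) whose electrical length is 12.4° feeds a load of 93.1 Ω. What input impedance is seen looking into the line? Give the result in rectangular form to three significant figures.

tan(βl) = tan(12.4°) = 0.22
Z_in = Z_0·(Z_L + jZ_0·tanβl)/(Z_0 + jZ_L·tanβl)
     = 75·(93.1 + j16.5)/(75 + j20.5)

Z_in ≈ 90.8 − j8.3 Ω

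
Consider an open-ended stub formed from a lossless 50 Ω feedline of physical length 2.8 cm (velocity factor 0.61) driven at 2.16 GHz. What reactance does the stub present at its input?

X_in ≈ 27.7 Ω (inductive)

λ = v/f = 0.61·c / 2.16 GHz = 0.0847 m
βl = 2π·l/λ = 2π × 0.33 = 119°
tan(βl) = -1.81
For an open-ended stub, Z_in = −jZ_0·cot(βl) = −jZ_0/tan(βl)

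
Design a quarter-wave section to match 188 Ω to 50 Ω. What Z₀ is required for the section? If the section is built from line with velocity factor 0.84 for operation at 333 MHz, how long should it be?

Z_qwt ≈ 97 Ω; length ≈ 18.9 cm

Z_qwt = √(Z_0·R_L) = √(50 × 188) = √9400
λ = 0.84·c/f = 0.757 m, so l = λ/4 = 0.189 m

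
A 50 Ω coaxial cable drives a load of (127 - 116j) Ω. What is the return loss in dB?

RL ≈ 3.64 dB

Γ = (77 − j116)/(177 − j116), |Γ| = 0.658
RL = −20·log₁₀|Γ| = −20·log₁₀(0.658)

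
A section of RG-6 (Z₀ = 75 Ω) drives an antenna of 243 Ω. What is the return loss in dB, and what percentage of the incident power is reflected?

RL ≈ 5.54 dB; 27.9% of incident power reflected

Γ = (243 − 75)/(243 + 75) = 0.528
RL = −20·log₁₀(0.528) = 5.54 dB
P_refl/P_inc = |Γ|² = 0.279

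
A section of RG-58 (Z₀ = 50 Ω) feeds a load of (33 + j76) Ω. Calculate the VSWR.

VSWR ≈ 5.49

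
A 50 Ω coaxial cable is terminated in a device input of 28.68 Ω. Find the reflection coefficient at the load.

Γ = (Z_L − Z_0)/(Z_L + Z_0) = (28.68 − 50)/(28.68 + 50) = -21.32/78.68

Γ = -0.271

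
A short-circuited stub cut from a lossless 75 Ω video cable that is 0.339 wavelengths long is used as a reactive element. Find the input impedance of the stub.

βl = 2π × 0.339 = 122°
tan(βl) = -1.6
For a short-circuited stub, Z_in = jZ_0·tan(βl)

Z_in ≈ −j120 Ω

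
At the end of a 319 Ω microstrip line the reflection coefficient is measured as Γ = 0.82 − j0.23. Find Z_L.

Z_L ≈ 1030 − j1720 Ω

Z_L = Z_0·(1 + Γ)/(1 − Γ) = 319·(1.82 − j0.23)/(0.18 + j0.23)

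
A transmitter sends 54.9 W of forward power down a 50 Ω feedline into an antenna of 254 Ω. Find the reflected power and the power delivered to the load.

Γ = (254 − 50)/(254 + 50) = 0.671
|Γ|² = 0.45
P_refl = |Γ|²·P_inc = 24.7 W, P_del = (1 − |Γ|²)·P_inc = 30.2 W

P_reflected ≈ 24.7 W; P_delivered ≈ 30.2 W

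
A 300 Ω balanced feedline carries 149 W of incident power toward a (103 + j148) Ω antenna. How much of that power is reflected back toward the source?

|Γ| = |(-197 + j148)/(403 + j148)| = 0.574
|Γ|² = 0.329
P_refl = |Γ|²·P_inc = 49.1 W, P_del = (1 − |Γ|²)·P_inc = 99.9 W

P_reflected ≈ 49.1 W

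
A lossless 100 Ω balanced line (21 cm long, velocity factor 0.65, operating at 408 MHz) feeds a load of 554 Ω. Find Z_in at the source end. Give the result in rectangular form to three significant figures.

Z_in ≈ 109 + j201 Ω

λ = v/f = 0.65·c / 408 MHz = 0.478 m
βl = 2π·l/λ = 2π × 0.439 = 158°
tan(βl) = tan(158°) = -0.4
Z_in = Z_0·(Z_L + jZ_0·tanβl)/(Z_0 + jZ_L·tanβl)
     = 100·(554 − j40)/(100 − j222)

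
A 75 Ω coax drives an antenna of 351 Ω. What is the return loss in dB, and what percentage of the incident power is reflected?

RL ≈ 3.77 dB; 42% of incident power reflected

Γ = (351 − 75)/(351 + 75) = 0.648
RL = −20·log₁₀(0.648) = 3.77 dB
P_refl/P_inc = |Γ|² = 0.42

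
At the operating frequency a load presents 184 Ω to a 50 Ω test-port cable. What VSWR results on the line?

Γ = (184 − 50)/(184 + 50) = 0.573
VSWR = (1 + 0.573)/(1 − 0.573)

VSWR ≈ 3.68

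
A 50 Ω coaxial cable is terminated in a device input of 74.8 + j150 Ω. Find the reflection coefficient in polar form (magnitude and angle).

Γ ≈ 0.779 ∠ 30.4°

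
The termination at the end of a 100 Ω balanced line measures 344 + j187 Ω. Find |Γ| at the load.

|Γ| ≈ 0.638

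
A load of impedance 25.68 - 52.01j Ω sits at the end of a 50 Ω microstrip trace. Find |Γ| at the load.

Γ = (Z_L − Z_0)/(Z_L + Z_0) = (-24.32 − j52.01)/(75.68 − j52.01)
|Γ| = 57.4/91.8

|Γ| ≈ 0.625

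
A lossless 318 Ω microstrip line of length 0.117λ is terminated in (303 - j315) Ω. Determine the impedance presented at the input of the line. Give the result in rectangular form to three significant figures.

Z_in ≈ 127 − j72.2 Ω

βl = 2π × 0.117 = 42.1°
tan(βl) = tan(42.1°) = 0.904
Z_in = Z_0·(Z_L + jZ_0·tanβl)/(Z_0 + jZ_L·tanβl)
     = 318·(303 − j27.5)/(603 + j274)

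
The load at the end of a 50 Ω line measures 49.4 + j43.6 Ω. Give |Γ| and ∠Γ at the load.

Γ = (Z_L − Z_0)/(Z_L + Z_0) = (-0.6 + j43.6)/(99.4 + j43.6)
|Γ| = 43.6/109 = 0.402

Γ ≈ 0.402 ∠ 67.1°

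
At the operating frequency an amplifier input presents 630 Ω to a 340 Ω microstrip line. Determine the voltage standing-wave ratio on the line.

VSWR ≈ 1.85

Γ = (630 − 340)/(630 + 340) = 0.299
VSWR = (1 + 0.299)/(1 − 0.299)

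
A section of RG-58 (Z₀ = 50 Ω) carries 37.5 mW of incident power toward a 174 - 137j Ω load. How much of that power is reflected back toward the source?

P_reflected ≈ 18.6 mW

|Γ| = |(124 − j137)/(224 − j137)| = 0.704
|Γ|² = 0.495
P_refl = |Γ|²·P_inc = 18.6 mW, P_del = (1 − |Γ|²)·P_inc = 18.9 mW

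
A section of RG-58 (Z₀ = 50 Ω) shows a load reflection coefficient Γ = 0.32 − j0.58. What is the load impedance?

Z_L = Z_0·(1 + Γ)/(1 − Γ) = 50·(1.32 − j0.58)/(0.68 + j0.58)

Z_L ≈ 35.1 − j72.6 Ω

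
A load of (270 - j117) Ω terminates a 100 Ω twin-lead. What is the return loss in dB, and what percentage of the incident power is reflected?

Γ = (170 − j117)/(370 − j117), |Γ| = 0.532
RL = −20·log₁₀(0.532) = 5.48 dB
P_refl/P_inc = |Γ|² = 0.283

RL ≈ 5.48 dB; 28.3% of incident power reflected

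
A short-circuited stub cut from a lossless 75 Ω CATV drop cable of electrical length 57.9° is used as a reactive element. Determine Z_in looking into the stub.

Z_in ≈ +j120 Ω

tan(βl) = 1.59
For a short-circuited stub, Z_in = jZ_0·tan(βl)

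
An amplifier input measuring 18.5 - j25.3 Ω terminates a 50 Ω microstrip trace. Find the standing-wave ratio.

VSWR ≈ 3.48

Γ = (Z_L − Z_0)/(Z_L + Z_0) = (-31.5 − j25.3)/(68.5 − j25.3)
|Γ| = 40.4/73 = 0.553
VSWR = (1 + |Γ|)/(1 − |Γ|) = 1.55/0.447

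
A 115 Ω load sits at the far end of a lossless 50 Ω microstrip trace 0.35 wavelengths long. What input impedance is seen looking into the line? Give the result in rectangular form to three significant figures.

βl = 2π × 0.35 = 126°
tan(βl) = tan(126°) = -1.38
Z_in = Z_0·(Z_L + jZ_0·tanβl)/(Z_0 + jZ_L·tanβl)
     = 50·(115 − j68.8)/(50 − j158)

Z_in ≈ 30.2 + j26.8 Ω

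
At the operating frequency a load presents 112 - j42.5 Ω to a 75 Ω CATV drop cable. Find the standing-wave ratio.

VSWR ≈ 1.83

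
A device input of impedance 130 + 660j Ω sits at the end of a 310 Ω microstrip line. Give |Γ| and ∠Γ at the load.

Γ = (Z_L − Z_0)/(Z_L + Z_0) = (-180 + j660)/(440 + j660)
|Γ| = 684/793 = 0.862

Γ ≈ 0.862 ∠ 48.9°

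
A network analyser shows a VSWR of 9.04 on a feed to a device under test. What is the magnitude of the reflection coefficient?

|Γ| ≈ 0.801

|Γ| = (S − 1)/(S + 1) = (9.04 − 1)/(9.04 + 1) = 8.04/10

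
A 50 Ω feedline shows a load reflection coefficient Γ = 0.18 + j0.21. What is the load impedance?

Z_L ≈ 64.4 + j29.3 Ω

Z_L = Z_0·(1 + Γ)/(1 − Γ) = 50·(1.18 + j0.21)/(0.82 − j0.21)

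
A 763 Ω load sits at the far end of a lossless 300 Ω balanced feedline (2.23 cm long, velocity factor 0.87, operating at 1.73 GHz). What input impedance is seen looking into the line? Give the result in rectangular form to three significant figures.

Z_in ≈ 169 − j175 Ω

λ = v/f = 0.87·c / 1.73 GHz = 0.151 m
βl = 2π·l/λ = 2π × 0.148 = 53.2°
tan(βl) = tan(53.2°) = 1.34
Z_in = Z_0·(Z_L + jZ_0·tanβl)/(Z_0 + jZ_L·tanβl)
     = 300·(763 + j401)/(300 + j1020)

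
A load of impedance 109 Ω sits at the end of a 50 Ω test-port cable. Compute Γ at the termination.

Γ = 0.371

Γ = (Z_L − Z_0)/(Z_L + Z_0) = (109 − 50)/(109 + 50) = 59/159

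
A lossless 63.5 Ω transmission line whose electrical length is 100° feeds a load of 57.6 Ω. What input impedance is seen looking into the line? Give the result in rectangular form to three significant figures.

Z_in ≈ 69.6 − j2.32 Ω

tan(βl) = tan(100°) = -5.67
Z_in = Z_0·(Z_L + jZ_0·tanβl)/(Z_0 + jZ_L·tanβl)
     = 63.5·(57.6 − j360)/(63.5 − j327)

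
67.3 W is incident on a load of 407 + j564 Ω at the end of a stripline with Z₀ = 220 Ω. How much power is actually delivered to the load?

P_delivered ≈ 33.9 W

|Γ| = |(187 + j564)/(627 + j564)| = 0.705
|Γ|² = 0.496
P_refl = |Γ|²·P_inc = 33.4 W, P_del = (1 − |Γ|²)·P_inc = 33.9 W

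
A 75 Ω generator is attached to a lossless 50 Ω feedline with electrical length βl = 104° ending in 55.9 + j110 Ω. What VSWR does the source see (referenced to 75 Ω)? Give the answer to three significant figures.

VSWR ≈ 9.21

tan(βl) = -4.01
Z_in = Z_0·(Z_L + jZ_0·tanβl)/(Z_0 + jZ_L·tanβl) = 8.19 − j5.48 Ω
Γ_s = (Z_in − Z_s)/(Z_in + Z_s) = (-66.8 − j5.48)/(83.2 − j5.48), |Γ_s| = 0.804
VSWR = (1 + |Γ_s|)/(1 − |Γ_s|)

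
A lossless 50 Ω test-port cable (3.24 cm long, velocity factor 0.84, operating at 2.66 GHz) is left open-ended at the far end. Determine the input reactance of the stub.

X_in ≈ 32.6 Ω (inductive)

λ = v/f = 0.84·c / 2.66 GHz = 0.0947 m
βl = 2π·l/λ = 2π × 0.342 = 123°
tan(βl) = -1.53
For an open-ended stub, Z_in = −jZ_0·cot(βl) = −jZ_0/tan(βl)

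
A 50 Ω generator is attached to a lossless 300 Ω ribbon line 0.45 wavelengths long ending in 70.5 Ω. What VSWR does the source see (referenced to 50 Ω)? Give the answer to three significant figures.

VSWR ≈ 4.12

βl = 2π × 0.45 = 162°
tan(βl) = -0.325
Z_in = Z_0·(Z_L + jZ_0·tanβl)/(Z_0 + jZ_L·tanβl) = 77.5 − j91.6 Ω
Γ_s = (Z_in − Z_s)/(Z_in + Z_s) = (27.5 − j91.6)/(127 − j91.6), |Γ_s| = 0.609
VSWR = (1 + |Γ_s|)/(1 − |Γ_s|)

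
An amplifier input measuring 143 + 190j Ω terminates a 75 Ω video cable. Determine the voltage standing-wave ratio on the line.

VSWR ≈ 5.62

Γ = (Z_L − Z_0)/(Z_L + Z_0) = (68 + j190)/(218 + j190)
|Γ| = 202/289 = 0.698
VSWR = (1 + |Γ|)/(1 − |Γ|) = 1.7/0.302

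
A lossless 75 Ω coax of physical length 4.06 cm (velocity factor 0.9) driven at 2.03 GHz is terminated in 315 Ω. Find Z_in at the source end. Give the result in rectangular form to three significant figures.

Z_in ≈ 20 + j25.4 Ω

λ = v/f = 0.9·c / 2.03 GHz = 0.133 m
βl = 2π·l/λ = 2π × 0.305 = 110°
tan(βl) = tan(110°) = -2.76
Z_in = Z_0·(Z_L + jZ_0·tanβl)/(Z_0 + jZ_L·tanβl)
     = 75·(315 − j207)/(75 − j871)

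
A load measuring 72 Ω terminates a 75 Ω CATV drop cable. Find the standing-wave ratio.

Γ = (72 − 75)/(72 + 75) = -0.0204
VSWR = (1 + 0.0204)/(1 − 0.0204)

VSWR ≈ 1.04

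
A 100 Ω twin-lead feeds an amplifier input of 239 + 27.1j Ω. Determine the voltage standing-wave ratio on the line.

VSWR ≈ 2.43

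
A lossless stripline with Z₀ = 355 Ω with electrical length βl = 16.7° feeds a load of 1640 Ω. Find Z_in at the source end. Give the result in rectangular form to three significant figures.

Z_in ≈ 612 − j742 Ω

tan(βl) = tan(16.7°) = 0.3
Z_in = Z_0·(Z_L + jZ_0·tanβl)/(Z_0 + jZ_L·tanβl)
     = 355·(1640 + j107)/(355 + j492)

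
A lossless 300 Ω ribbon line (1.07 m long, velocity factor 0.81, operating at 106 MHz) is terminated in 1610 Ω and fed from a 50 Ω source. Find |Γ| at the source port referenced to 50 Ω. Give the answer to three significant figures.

|Γ| ≈ 0.937

λ = v/f = 0.81·c / 106 MHz = 2.29 m
βl = 2π·l/λ = 2π × 0.467 = 168°
tan(βl) = -0.212
Z_in = Z_0·(Z_L + jZ_0·tanβl)/(Z_0 + jZ_L·tanβl) = 733 + j771 Ω
Γ_s = (Z_in − Z_s)/(Z_in + Z_s) = (683 + j771)/(783 + j771), |Γ_s| = 0.937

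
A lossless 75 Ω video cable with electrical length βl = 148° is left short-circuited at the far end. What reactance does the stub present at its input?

X_in ≈ -46.9 Ω (capacitive)

tan(βl) = -0.625
For a short-circuited stub, Z_in = jZ_0·tan(βl)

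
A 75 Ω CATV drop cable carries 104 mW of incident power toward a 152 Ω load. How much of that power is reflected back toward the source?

P_reflected ≈ 12 mW

Γ = (152 − 75)/(152 + 75) = 0.339
|Γ|² = 0.115
P_refl = |Γ|²·P_inc = 12 mW, P_del = (1 − |Γ|²)·P_inc = 92 mW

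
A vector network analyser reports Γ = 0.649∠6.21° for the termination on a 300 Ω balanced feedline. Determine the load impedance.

Z_L ≈ 1330 + j322 Ω

Z_L = Z_0·(1 + Γ)/(1 − Γ) = 300·(1.65 + j0.0702)/(0.355 − j0.0702)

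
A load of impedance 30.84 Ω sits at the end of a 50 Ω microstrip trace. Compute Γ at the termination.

Γ = -0.237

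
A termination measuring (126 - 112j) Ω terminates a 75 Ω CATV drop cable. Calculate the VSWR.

VSWR ≈ 3.3

Γ = (Z_L − Z_0)/(Z_L + Z_0) = (51 − j112)/(201 − j112)
|Γ| = 123/230 = 0.535
VSWR = (1 + |Γ|)/(1 − |Γ|) = 1.53/0.465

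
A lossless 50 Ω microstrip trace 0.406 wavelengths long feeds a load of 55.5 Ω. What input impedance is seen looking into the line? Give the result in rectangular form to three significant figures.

βl = 2π × 0.406 = 146°
tan(βl) = tan(146°) = -0.67
Z_in = Z_0·(Z_L + jZ_0·tanβl)/(Z_0 + jZ_L·tanβl)
     = 50·(55.5 − j33.5)/(50 − j37.2)

Z_in ≈ 51.8 + j5.01 Ω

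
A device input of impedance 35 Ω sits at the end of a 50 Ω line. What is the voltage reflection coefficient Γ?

Γ = -0.176

Γ = (Z_L − Z_0)/(Z_L + Z_0) = (35 − 50)/(35 + 50) = -15/85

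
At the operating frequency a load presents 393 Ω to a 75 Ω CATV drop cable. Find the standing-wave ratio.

For a purely resistive load, VSWR = R_L/Z_0 or Z_0/R_L (whichever > 1) = 393/75

VSWR ≈ 5.24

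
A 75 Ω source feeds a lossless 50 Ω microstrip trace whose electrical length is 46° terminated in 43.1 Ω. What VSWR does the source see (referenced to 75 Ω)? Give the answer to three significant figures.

VSWR ≈ 1.53

tan(βl) = 1.04
Z_in = Z_0·(Z_L + jZ_0·tanβl)/(Z_0 + jZ_L·tanβl) = 49.7 + j7.4 Ω
Γ_s = (Z_in − Z_s)/(Z_in + Z_s) = (-25.3 + j7.4)/(125 + j7.4), |Γ_s| = 0.211
VSWR = (1 + |Γ_s|)/(1 − |Γ_s|)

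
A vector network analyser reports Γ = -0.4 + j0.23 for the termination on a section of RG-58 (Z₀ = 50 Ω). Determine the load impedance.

Z_L ≈ 19.6 + j11.4 Ω

Z_L = Z_0·(1 + Γ)/(1 − Γ) = 50·(0.6 + j0.23)/(1.4 − j0.23)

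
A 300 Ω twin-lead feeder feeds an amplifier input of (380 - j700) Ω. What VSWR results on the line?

VSWR ≈ 6.19

Γ = (Z_L − Z_0)/(Z_L + Z_0) = (80 − j700)/(680 − j700)
|Γ| = 705/976 = 0.722
VSWR = (1 + |Γ|)/(1 − |Γ|) = 1.72/0.278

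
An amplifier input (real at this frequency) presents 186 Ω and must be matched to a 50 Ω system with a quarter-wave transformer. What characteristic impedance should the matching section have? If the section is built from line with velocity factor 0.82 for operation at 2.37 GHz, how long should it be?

Z_qwt = √(Z_0·R_L) = √(50 × 186) = √9300
λ = 0.82·c/f = 0.104 m, so l = λ/4 = 0.0259 m

Z_qwt ≈ 96.4 Ω; length ≈ 2.59 cm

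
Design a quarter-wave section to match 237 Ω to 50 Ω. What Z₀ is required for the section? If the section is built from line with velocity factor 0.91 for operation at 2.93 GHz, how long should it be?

Z_qwt ≈ 109 Ω; length ≈ 2.33 cm

Z_qwt = √(Z_0·R_L) = √(50 × 237) = √11850
λ = 0.91·c/f = 0.0932 m, so l = λ/4 = 0.0233 m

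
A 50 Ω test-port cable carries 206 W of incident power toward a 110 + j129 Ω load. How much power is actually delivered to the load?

P_delivered ≈ 107 W

|Γ| = |(60 + j129)/(160 + j129)| = 0.692
|Γ|² = 0.479
P_refl = |Γ|²·P_inc = 98.7 W, P_del = (1 − |Γ|²)·P_inc = 107 W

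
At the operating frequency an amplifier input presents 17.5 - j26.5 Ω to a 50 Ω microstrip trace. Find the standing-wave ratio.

VSWR ≈ 3.74

Γ = (Z_L − Z_0)/(Z_L + Z_0) = (-32.5 − j26.5)/(67.5 − j26.5)
|Γ| = 41.9/72.5 = 0.578
VSWR = (1 + |Γ|)/(1 − |Γ|) = 1.58/0.422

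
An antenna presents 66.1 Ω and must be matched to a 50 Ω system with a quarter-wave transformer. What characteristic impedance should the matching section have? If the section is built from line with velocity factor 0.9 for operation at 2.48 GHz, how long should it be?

Z_qwt = √(Z_0·R_L) = √(50 × 66.1) = √3305
λ = 0.9·c/f = 0.109 m, so l = λ/4 = 0.0272 m

Z_qwt ≈ 57.5 Ω; length ≈ 2.72 cm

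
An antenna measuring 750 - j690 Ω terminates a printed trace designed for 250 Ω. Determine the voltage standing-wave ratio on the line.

Γ = (Z_L − Z_0)/(Z_L + Z_0) = (500 − j690)/(1000 − j690)
|Γ| = 852/1210 = 0.701
VSWR = (1 + |Γ|)/(1 − |Γ|) = 1.7/0.299

VSWR ≈ 5.7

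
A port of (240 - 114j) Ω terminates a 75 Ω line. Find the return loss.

Γ = (165 − j114)/(315 − j114), |Γ| = 0.599
RL = −20·log₁₀|Γ| = −20·log₁₀(0.599)

RL ≈ 4.46 dB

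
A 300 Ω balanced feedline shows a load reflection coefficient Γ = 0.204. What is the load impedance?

Z_L ≈ 454 Ω

Z_L = Z_0·(1 + Γ)/(1 − Γ) = 300·(1.2)/(0.796)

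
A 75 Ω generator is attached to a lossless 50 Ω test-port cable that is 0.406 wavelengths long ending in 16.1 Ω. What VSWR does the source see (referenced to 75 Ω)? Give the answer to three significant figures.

VSWR ≈ 3.9

βl = 2π × 0.406 = 146°
tan(βl) = -0.67
Z_in = Z_0·(Z_L + jZ_0·tanβl)/(Z_0 + jZ_L·tanβl) = 22.3 − j28.7 Ω
Γ_s = (Z_in − Z_s)/(Z_in + Z_s) = (-52.7 − j28.7)/(97.3 − j28.7), |Γ_s| = 0.592
VSWR = (1 + |Γ_s|)/(1 − |Γ_s|)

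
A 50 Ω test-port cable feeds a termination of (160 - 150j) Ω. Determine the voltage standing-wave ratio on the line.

VSWR ≈ 6.16

Γ = (Z_L − Z_0)/(Z_L + Z_0) = (110 − j150)/(210 − j150)
|Γ| = 186/258 = 0.721
VSWR = (1 + |Γ|)/(1 − |Γ|) = 1.72/0.279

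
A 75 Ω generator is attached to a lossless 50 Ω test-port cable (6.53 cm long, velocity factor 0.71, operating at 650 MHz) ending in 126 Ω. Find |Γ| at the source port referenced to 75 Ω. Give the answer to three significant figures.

|Γ| ≈ 0.565

λ = v/f = 0.71·c / 650 MHz = 0.328 m
βl = 2π·l/λ = 2π × 0.199 = 71.7°
tan(βl) = 3.03
Z_in = Z_0·(Z_L + jZ_0·tanβl)/(Z_0 + jZ_L·tanβl) = 21.6 − j13.7 Ω
Γ_s = (Z_in − Z_s)/(Z_in + Z_s) = (-53.4 − j13.7)/(96.6 − j13.7), |Γ_s| = 0.565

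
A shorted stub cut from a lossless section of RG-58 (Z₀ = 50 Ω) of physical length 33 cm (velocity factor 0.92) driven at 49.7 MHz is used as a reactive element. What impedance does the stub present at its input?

λ = v/f = 0.92·c / 49.7 MHz = 5.55 m
βl = 2π·l/λ = 2π × 0.0594 = 21.4°
tan(βl) = 0.392
For a shorted stub, Z_in = jZ_0·tan(βl)

Z_in ≈ +j19.6 Ω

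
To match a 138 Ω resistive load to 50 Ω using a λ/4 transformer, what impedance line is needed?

Z_qwt ≈ 83.1 Ω

Z_qwt = √(Z_0·R_L) = √(50 × 138) = √6900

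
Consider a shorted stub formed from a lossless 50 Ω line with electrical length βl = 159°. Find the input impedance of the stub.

Z_in ≈ −j19.2 Ω

tan(βl) = -0.384
For a shorted stub, Z_in = jZ_0·tan(βl)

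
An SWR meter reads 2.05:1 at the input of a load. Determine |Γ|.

|Γ| ≈ 0.344

|Γ| = (S − 1)/(S + 1) = (2.05 − 1)/(2.05 + 1) = 1.05/3.05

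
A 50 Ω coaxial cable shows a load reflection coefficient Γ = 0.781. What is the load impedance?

Z_L ≈ 407 Ω

Z_L = Z_0·(1 + Γ)/(1 − Γ) = 50·(1.78)/(0.219)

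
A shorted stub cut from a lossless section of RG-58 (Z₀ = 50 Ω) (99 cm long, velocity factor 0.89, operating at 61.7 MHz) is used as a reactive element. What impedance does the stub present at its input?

Z_in ≈ +j373 Ω

λ = v/f = 0.89·c / 61.7 MHz = 4.33 m
βl = 2π·l/λ = 2π × 0.229 = 82.4°
tan(βl) = 7.45
For a shorted stub, Z_in = jZ_0·tan(βl)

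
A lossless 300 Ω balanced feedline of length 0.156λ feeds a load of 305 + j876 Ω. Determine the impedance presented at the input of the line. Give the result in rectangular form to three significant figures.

βl = 2π × 0.156 = 56.2°
tan(βl) = tan(56.2°) = 1.49
Z_in = Z_0·(Z_L + jZ_0·tanβl)/(Z_0 + jZ_L·tanβl)
     = 300·(305 + j1320)/(-1010 + j455)

Z_in ≈ 72.5 − j362 Ω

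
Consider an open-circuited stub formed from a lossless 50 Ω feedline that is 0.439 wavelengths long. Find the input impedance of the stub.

Z_in ≈ +j124 Ω

βl = 2π × 0.439 = 158°
tan(βl) = -0.403
For an open-circuited stub, Z_in = −jZ_0·cot(βl) = −jZ_0/tan(βl)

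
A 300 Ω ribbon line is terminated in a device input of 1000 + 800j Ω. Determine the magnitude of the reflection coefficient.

Γ = (Z_L − Z_0)/(Z_L + Z_0) = (700 + j800)/(1300 + j800)
|Γ| = 1060/1530

|Γ| ≈ 0.696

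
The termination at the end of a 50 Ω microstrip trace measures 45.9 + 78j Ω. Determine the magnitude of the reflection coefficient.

|Γ| ≈ 0.632

Γ = (Z_L − Z_0)/(Z_L + Z_0) = (-4.1 + j78)/(95.9 + j78)
|Γ| = 78.1/124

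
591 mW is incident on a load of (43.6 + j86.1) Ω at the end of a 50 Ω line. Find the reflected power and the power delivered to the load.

|Γ| = |(-6.4 + j86.1)/(93.6 + j86.1)| = 0.679
|Γ|² = 0.461
P_refl = |Γ|²·P_inc = 272 mW, P_del = (1 − |Γ|²)·P_inc = 319 mW

P_reflected ≈ 272 mW; P_delivered ≈ 319 mW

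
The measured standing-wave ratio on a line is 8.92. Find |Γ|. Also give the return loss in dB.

|Γ| = (S − 1)/(S + 1) = (8.92 − 1)/(8.92 + 1) = 7.92/9.92
RL = −20·log₁₀|Γ| = −20·log₁₀(0.798)

|Γ| ≈ 0.798; return loss ≈ 1.96 dB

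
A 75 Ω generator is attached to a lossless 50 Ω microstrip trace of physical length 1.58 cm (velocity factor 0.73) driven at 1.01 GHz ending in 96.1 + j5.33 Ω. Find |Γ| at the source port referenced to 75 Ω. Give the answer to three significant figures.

λ = v/f = 0.73·c / 1.01 GHz = 0.217 m
βl = 2π·l/λ = 2π × 0.0729 = 26.2°
tan(βl) = 0.493
Z_in = Z_0·(Z_L + jZ_0·tanβl)/(Z_0 + jZ_L·tanβl) = 66.5 − j34.9 Ω
Γ_s = (Z_in − Z_s)/(Z_in + Z_s) = (-8.45 − j34.9)/(142 − j34.9), |Γ_s| = 0.246

|Γ| ≈ 0.246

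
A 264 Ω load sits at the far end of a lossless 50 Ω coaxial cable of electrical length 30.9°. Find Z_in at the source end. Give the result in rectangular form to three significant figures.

tan(βl) = tan(30.9°) = 0.598
Z_in = Z_0·(Z_L + jZ_0·tanβl)/(Z_0 + jZ_L·tanβl)
     = 50·(264 + j29.9)/(50 + j158)

Z_in ≈ 32.6 − j73.2 Ω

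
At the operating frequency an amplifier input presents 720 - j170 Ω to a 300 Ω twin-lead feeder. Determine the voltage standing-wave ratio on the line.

Γ = (Z_L − Z_0)/(Z_L + Z_0) = (420 − j170)/(1020 − j170)
|Γ| = 453/1030 = 0.438
VSWR = (1 + |Γ|)/(1 − |Γ|) = 1.44/0.562

VSWR ≈ 2.56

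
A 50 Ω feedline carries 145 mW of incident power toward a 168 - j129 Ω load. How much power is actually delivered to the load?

|Γ| = |(118 − j129)/(218 − j129)| = 0.69
|Γ|² = 0.476
P_refl = |Γ|²·P_inc = 69.1 mW, P_del = (1 − |Γ|²)·P_inc = 75.9 mW

P_delivered ≈ 75.9 mW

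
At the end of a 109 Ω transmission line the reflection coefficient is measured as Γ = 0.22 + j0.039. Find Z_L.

Z_L ≈ 170 + j13.9 Ω

Z_L = Z_0·(1 + Γ)/(1 − Γ) = 109·(1.22 + j0.039)/(0.78 − j0.039)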